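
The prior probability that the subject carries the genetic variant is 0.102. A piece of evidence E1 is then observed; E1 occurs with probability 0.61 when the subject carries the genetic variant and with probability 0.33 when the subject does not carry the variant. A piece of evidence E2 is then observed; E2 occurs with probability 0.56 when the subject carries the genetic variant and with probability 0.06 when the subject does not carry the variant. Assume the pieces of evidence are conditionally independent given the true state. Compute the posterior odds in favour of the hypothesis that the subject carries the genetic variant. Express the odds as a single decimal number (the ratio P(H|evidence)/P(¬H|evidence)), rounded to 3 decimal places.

Prior odds = 0.102/(1−0.102) = 0.11359.
Likelihood ratio for E1 = 0.61/0.33 = 1.8485.
Likelihood ratio for E2 = 0.56/0.06 = 9.3333.
Posterior odds = prior odds × LR₁ × LR₂ = 1.9596.

Posterior odds ≈ 1.960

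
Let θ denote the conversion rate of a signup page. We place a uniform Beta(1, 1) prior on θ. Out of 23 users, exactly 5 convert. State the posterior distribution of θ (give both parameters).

The binomial likelihood is conjugate to the Beta prior: with 5 successes and 18 failures, the posterior is Beta(1+5, 1+18) = Beta(6, 19).

Posterior: Beta(6, 19)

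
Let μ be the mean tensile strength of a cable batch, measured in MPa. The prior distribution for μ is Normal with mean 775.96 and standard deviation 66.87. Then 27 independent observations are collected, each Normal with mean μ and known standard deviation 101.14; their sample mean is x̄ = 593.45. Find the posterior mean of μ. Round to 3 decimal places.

Posterior mean ≈ 607.706

Prior precision 1/τ₀² = 1/66.87² = 0.00022363; data precision n/σ² = 27/101.14² = 0.00263948.
Posterior precision = 0.00022363 + 0.00263948 = 0.00286311.
Posterior mean = (0.00022363·775.96 + 0.00263948·593.45) / 0.00286311 = 607.706.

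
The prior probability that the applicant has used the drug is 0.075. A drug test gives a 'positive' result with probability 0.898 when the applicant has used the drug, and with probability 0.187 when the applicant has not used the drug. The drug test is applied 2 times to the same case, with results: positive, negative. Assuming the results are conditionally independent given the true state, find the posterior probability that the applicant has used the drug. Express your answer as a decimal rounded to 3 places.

With H the event that the applicant has used the drug, the joint likelihood of the observed sequence is P(data|H) = 0.898·0.102 = 0.091596 and P(data|¬H) = 0.187·0.813 = 0.15203.
Bayes: P(H|data) = 0.075·0.091596 / (0.075·0.091596 + 0.925·0.15203) = 0.0068697/0.14750 = 0.0466.

Posterior P(H) ≈ 0.047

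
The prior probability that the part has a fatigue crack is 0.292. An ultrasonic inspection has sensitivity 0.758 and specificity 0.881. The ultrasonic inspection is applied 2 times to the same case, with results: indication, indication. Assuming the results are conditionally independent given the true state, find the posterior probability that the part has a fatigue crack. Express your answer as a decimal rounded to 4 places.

Posterior P(H) ≈ 0.9436

With H the event that the part has a fatigue crack, the joint likelihood of the observed sequence is P(data|H) = 0.758·0.758 = 0.57456 and P(data|¬H) = 0.119·0.119 = 0.014161.
Bayes: P(H|data) = 0.292·0.57456 / (0.292·0.57456 + 0.708·0.014161) = 0.16777/0.17780 = 0.9436.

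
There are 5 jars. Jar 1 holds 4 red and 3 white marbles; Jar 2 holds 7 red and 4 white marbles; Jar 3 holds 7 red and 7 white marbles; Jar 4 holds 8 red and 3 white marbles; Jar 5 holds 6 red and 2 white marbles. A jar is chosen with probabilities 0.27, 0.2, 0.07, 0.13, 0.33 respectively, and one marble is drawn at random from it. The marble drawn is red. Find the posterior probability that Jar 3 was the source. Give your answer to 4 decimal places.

P(red|Jar 1) = 0.5714; P(red|Jar 2) = 0.6364; P(red|Jar 3) = 0.5; P(red|Jar 4) = 0.7273; P(red|Jar 5) = 0.75.
Prior × likelihood for each source: 0.27·0.5714=0.1543, 0.2·0.6364=0.1273, 0.07·0.5=0.03500, 0.13·0.7273=0.09455, 0.33·0.75=0.2475. Summing gives P(red) = 0.65860.
P(Jar 3 | red) = 0.03500 / 0.65860 = 0.0531.

Posterior probability ≈ 0.0531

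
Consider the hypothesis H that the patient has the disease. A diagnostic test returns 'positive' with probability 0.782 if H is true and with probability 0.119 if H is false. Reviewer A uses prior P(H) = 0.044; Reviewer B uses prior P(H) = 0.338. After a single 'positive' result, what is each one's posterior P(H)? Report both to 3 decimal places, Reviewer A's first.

P('+'|H) = 0.782, P('+'|¬H) = 0.119.
Reviewer A: numerator 0.782·0.044 = 0.034408; evidence = 0.034408+0.119·0.956 = 0.14817; posterior = 0.232.
Reviewer B: numerator 0.782·0.338 = 0.26432; evidence = 0.26432+0.119·0.662 = 0.34309; posterior = 0.770.

Reviewer A: 0.232; Reviewer B: 0.770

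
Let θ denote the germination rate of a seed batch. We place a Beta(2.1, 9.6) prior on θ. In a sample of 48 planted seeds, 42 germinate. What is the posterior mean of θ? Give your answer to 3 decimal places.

Observing 42 successes and 6 failures updates Beta(2.1, 9.6) by adding the success and failure counts to the two shape parameters: α = 2.1+42 = 44.1, β = 9.6+6 = 15.6.
Posterior mean = α/(α+β) = 44.1/59.7 = 0.739.

Posterior mean ≈ 0.739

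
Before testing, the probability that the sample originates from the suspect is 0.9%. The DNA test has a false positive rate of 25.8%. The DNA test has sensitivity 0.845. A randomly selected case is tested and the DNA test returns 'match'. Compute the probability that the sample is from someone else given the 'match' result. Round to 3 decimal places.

Let H be the event that the sample originates from the suspect. P(H) = 0.009, so P(¬H) = 0.991. With E the 'match' result, P(E|H) = 0.845 and P(E|¬H) = 0.258.
P(E) = 0.845·0.009 + 0.258·0.991 = 0.0076050 + 0.25568 = 0.26328.
By Bayes' theorem, P(H|E) = 0.0076050 / 0.26328 = 0.029. Hence P(¬H|E) = 1 − 0.029 = 0.971.

P(¬H | E) ≈ 0.971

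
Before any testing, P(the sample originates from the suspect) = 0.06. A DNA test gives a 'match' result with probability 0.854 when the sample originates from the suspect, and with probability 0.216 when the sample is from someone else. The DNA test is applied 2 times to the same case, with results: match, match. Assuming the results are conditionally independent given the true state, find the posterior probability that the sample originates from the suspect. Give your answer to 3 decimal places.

Posterior P(H) ≈ 0.499

Let H be the event that the sample originates from the suspect; start with P(H) = 0.06. P('match'|H) = 0.854, P('match'|¬H) = 0.216.
Update on result 1 ('match'): P(H) ← 0.854·0.0600 / (0.854·0.0600 + 0.216·0.9400) = 0.051240/0.25428 = 0.2015.
Update on result 2 ('match'): P(H) ← 0.854·0.2015 / (0.854·0.2015 + 0.216·0.7985) = 0.17209/0.34456 = 0.4994.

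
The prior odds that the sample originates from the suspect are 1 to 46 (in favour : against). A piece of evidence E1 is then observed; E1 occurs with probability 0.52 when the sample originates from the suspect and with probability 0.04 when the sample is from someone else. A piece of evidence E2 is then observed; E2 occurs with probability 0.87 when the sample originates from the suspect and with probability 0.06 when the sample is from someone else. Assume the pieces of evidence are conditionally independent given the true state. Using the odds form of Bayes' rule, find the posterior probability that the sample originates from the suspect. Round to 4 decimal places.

Posterior probability ≈ 0.8038

Prior odds = 1/46 = 0.021739.
Likelihood ratio for E1 = 0.52/0.04 = 13.000.
Likelihood ratio for E2 = 0.87/0.06 = 14.500.
Posterior odds = prior odds × LR₁ × LR₂ = 4.0978.
Posterior probability = odds/(1+odds) = 4.0978/5.0978 = 0.8038.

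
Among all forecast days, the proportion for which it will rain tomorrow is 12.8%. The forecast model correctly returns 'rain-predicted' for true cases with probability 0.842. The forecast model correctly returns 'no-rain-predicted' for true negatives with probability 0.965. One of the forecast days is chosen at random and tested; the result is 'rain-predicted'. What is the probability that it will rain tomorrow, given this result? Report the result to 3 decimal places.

Let H be the event that it will rain tomorrow. P(H) = 0.128, so P(¬H) = 0.872. With E the 'rain-predicted' result, P(E|H) = 0.842 and P(E|¬H) = 0.035.
P(E) = 0.842·0.128 + 0.035·0.872 = 0.10778 + 0.030520 = 0.13830.
By Bayes' theorem, P(H|E) = 0.10778 / 0.13830 = 0.779.

P(H | E) ≈ 0.779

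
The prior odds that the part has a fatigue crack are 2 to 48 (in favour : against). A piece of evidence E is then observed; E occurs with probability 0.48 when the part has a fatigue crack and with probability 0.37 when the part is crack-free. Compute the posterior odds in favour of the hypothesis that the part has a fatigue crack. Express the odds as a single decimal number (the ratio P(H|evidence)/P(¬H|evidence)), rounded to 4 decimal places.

Posterior odds ≈ 0.0541

Prior odds = 2/48 = 0.041667.
Likelihood ratio for E = 0.48/0.37 = 1.2973.
Posterior odds = prior odds × LR = 0.054054.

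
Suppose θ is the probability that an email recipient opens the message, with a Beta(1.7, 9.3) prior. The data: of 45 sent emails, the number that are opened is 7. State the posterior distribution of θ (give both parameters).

Posterior: Beta(8.7, 47.3)

The binomial likelihood is conjugate to the Beta prior: with 7 successes and 38 failures, the posterior is Beta(1.7+7, 9.3+38) = Beta(8.7, 47.3).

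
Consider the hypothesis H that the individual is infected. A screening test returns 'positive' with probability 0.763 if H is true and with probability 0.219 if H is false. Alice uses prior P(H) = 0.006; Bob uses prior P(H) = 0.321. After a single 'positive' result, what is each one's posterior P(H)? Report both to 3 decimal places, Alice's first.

Alice: 0.021; Bob: 0.622

The likelihood ratio for a 'positive' result is 0.763/0.219 = 3.4840.
Alice: prior odds 0.006/0.994 = 0.0060362; posterior odds 0.021030; posterior probability 0.021.
Bob: prior odds 0.321/0.679 = 0.47275; posterior odds 1.6471; posterior probability 0.622.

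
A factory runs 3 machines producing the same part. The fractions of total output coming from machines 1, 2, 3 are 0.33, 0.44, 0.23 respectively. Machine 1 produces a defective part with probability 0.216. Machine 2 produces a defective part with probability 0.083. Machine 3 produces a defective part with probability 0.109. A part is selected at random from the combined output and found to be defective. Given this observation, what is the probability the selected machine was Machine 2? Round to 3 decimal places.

Tabulate prior·likelihood by source: [1] prior 0.33, lik 0.216, product 0.07128; [2] prior 0.44, lik 0.083, product 0.03652; [3] prior 0.23, lik 0.109, product 0.02507.
Normalizing constant = 0.13287; the posterior for Machine 2 is its product over the sum, 0.03652/0.13287 = 0.275.

Posterior probability ≈ 0.275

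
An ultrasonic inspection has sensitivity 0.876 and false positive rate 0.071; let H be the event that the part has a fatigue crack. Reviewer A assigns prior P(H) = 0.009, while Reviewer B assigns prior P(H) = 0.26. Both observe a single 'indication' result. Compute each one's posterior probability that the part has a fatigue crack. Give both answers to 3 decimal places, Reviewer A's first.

P('+'|H) = 0.876, P('+'|¬H) = 0.071.
Reviewer A: numerator 0.876·0.009 = 0.0078840; evidence = 0.0078840+0.071·0.991 = 0.078245; posterior = 0.101.
Reviewer B: numerator 0.876·0.26 = 0.22776; evidence = 0.22776+0.071·0.74 = 0.28030; posterior = 0.813.

Reviewer A: 0.101; Reviewer B: 0.813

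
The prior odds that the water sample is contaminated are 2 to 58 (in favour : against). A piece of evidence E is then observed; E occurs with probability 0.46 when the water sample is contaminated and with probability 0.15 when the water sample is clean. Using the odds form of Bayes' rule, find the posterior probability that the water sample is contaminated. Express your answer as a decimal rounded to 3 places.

Prior odds = 2/58 = 0.034483. In log-odds, ln(0.034483) = -3.3673.
Add log likelihood ratio: ln(3.0667) = 1.1206.
Posterior log-odds = -2.2467, so posterior odds = exp(-2.2467) = 0.10575. Converting, P(H|E) = 0.10575/1.1057 = 0.096.

Posterior probability ≈ 0.096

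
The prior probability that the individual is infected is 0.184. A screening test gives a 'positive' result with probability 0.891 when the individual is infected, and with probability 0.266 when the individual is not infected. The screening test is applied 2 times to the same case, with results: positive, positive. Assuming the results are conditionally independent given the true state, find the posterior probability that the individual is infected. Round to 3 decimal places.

With H the event that the individual is infected, the joint likelihood of the observed sequence is P(data|H) = 0.891·0.891 = 0.79388 and P(data|¬H) = 0.266·0.266 = 0.070756.
Bayes: P(H|data) = 0.184·0.79388 / (0.184·0.79388 + 0.816·0.070756) = 0.14607/0.20381 = 0.7167.

Posterior P(H) ≈ 0.717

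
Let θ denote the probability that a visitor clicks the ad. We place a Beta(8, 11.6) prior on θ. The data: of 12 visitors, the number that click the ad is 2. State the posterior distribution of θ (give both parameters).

The binomial likelihood is conjugate to the Beta prior: with 2 successes and 10 failures, the posterior is Beta(8+2, 11.6+10) = Beta(10, 21.6).

Posterior: Beta(10, 21.6)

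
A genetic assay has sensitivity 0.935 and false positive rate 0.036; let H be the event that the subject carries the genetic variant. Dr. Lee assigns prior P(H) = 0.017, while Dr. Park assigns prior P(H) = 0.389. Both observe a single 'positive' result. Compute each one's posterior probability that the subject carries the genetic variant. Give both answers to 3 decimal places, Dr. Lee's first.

Dr. Lee: 0.310; Dr. Park: 0.943

The likelihood ratio for a 'positive' result is 0.935/0.036 = 25.972.
Dr. Lee: prior odds 0.017/0.983 = 0.017294; posterior odds 0.44916; posterior probability 0.310.
Dr. Park: prior odds 0.389/0.611 = 0.63666; posterior odds 16.536; posterior probability 0.943.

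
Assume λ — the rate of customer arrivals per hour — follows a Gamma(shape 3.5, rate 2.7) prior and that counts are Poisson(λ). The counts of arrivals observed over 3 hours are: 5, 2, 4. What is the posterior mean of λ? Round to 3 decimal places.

Posterior mean ≈ 2.544

Total count ∑xᵢ = 11 over n = 3 hours.
Gamma is conjugate to the Poisson likelihood: posterior is Gamma(shape = 3.5+11 = 14.5, rate = 2.7+3 = 5.7).
E[λ | data] = 14.5/5.7 = 2.544.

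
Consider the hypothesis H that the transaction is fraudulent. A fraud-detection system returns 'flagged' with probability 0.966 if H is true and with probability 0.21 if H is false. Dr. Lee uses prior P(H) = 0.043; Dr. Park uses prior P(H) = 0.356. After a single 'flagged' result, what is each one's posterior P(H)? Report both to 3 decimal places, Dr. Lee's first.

Dr. Lee: 0.171; Dr. Park: 0.718

The likelihood ratio for a 'flagged' result is 0.966/0.21 = 4.6000.
Dr. Lee: prior odds 0.043/0.957 = 0.044932; posterior odds 0.20669; posterior probability 0.171.
Dr. Park: prior odds 0.356/0.644 = 0.55280; posterior odds 2.5429; posterior probability 0.718.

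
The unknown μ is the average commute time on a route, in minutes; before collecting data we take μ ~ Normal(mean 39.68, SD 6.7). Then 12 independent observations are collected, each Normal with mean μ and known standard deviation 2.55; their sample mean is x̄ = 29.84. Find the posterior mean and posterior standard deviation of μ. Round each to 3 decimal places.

With known σ, the Normal prior is conjugate. Weight on the data is w = (n/σ²)/(n/σ² + 1/τ₀²) = 1.84544/(1.84544+0.0222767) = 0.98807.
Posterior mean = w·x̄ + (1−w)·μ₀ = 0.98807·29.84 + 0.011927·39.68 = 29.957. Posterior variance = 1/(1.84544+0.0222767) = 0.535412, so SD = 0.732.

Posterior mean ≈ 29.957; posterior SD ≈ 0.732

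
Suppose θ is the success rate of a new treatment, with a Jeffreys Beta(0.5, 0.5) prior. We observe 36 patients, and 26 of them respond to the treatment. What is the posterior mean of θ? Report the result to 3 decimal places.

Observing 26 successes and 10 failures updates Beta(0.5, 0.5) by adding the success and failure counts to the two shape parameters: α = 0.5+26 = 26.5, β = 0.5+10 = 10.5.
E[θ | data] = 26.5/(26.5+10.5) = 0.716.

Posterior mean ≈ 0.716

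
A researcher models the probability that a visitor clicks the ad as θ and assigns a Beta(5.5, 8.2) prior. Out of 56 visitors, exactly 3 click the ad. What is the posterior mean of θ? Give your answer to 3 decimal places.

Posterior mean ≈ 0.122

The binomial likelihood is conjugate to the Beta prior: with 3 successes and 53 failures, the posterior is Beta(5.5+3, 8.2+53) = Beta(8.5, 61.2).
E[θ | data] = 8.5/(8.5+61.2) = 0.122.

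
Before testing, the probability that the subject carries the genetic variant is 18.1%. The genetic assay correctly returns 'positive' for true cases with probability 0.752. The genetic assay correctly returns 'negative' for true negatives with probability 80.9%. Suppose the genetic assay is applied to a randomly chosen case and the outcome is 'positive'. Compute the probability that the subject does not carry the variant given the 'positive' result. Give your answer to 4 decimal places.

Write H for 'the subject carries the genetic variant'. Prior odds H:¬H = 0.181/0.819 = 0.22100. For the 'positive' outcome, the likelihood ratio is 0.752/0.191 = 3.9372.
Posterior odds = 0.22100 × 3.9372 = 0.87012, so P(H|E) = 0.87012/(1+0.87012) = 0.4653. Then P(¬H|E) = 1 − 0.4653 = 0.5347.

P(¬H | E) ≈ 0.5347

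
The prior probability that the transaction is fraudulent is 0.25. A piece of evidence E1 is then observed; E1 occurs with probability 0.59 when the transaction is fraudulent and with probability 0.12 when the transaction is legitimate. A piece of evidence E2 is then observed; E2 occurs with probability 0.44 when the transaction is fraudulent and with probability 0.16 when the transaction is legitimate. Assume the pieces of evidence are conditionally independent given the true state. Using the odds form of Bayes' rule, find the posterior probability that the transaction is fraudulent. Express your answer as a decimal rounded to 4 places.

Posterior probability ≈ 0.8184

Prior odds = 0.25/(1−0.25) = 0.33333. In log-odds, ln(0.33333) = -1.0986.
Add log likelihood ratios: ln(4.9167) + ln(2.7500) = 2.6042.
Posterior log-odds = 1.5056, so posterior odds = exp(1.5056) = 4.5069. Converting, P(H|E) = 4.5069/5.5069 = 0.8184.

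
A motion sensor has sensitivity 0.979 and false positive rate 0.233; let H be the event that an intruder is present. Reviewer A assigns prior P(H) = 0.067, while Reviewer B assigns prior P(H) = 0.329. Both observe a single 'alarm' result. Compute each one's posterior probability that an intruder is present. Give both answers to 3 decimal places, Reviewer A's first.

Reviewer A: 0.232; Reviewer B: 0.673

The likelihood ratio for an 'alarm' result is 0.979/0.233 = 4.2017.
Reviewer A: prior odds 0.067/0.933 = 0.071811; posterior odds 0.30173; posterior probability 0.232.
Reviewer B: prior odds 0.329/0.671 = 0.49031; posterior odds 2.0602; posterior probability 0.673.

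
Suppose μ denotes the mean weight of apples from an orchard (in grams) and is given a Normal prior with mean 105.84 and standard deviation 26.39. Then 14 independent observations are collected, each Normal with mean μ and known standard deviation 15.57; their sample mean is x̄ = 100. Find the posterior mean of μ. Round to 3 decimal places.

Prior precision 1/τ₀² = 1/26.39² = 0.00143589; data precision n/σ² = 14/15.57² = 0.0577498.
Posterior precision = 0.00143589 + 0.0577498 = 0.0591857.
Posterior mean = (0.00143589·105.84 + 0.0577498·100) / 0.0591857 = 100.142.

Posterior mean ≈ 100.142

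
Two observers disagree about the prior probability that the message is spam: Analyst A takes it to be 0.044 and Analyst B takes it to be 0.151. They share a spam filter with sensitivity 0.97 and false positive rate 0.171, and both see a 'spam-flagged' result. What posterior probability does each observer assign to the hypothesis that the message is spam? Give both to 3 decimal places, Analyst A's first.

The likelihood ratio for a 'spam-flagged' result is 0.97/0.171 = 5.6725.
Analyst A: prior odds 0.044/0.956 = 0.046025; posterior odds 0.26108; posterior probability 0.207.
Analyst B: prior odds 0.151/0.849 = 0.17786; posterior odds 1.0089; posterior probability 0.502.

Analyst A: 0.207; Analyst B: 0.502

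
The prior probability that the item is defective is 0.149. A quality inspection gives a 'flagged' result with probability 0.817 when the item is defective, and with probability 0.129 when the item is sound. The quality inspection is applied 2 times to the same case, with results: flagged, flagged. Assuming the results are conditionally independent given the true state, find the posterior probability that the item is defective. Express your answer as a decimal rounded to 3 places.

Posterior P(H) ≈ 0.875

Let H be the event that the item is defective; start with P(H) = 0.149. P('flagged'|H) = 0.817, P('flagged'|¬H) = 0.129.
Update on result 1 ('flagged'): P(H) ← 0.817·0.1490 / (0.817·0.1490 + 0.129·0.8510) = 0.12173/0.23151 = 0.5258.
Update on result 2 ('flagged'): P(H) ← 0.817·0.5258 / (0.817·0.5258 + 0.129·0.4742) = 0.42959/0.49076 = 0.8754.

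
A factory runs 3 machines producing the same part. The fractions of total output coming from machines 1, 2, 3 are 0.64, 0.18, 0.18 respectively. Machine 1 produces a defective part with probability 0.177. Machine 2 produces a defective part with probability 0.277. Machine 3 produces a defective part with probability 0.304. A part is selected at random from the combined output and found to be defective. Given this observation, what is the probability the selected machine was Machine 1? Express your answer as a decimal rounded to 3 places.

Posterior probability ≈ 0.520

P(defective|M1) = 0.177; P(defective|M2) = 0.277; P(defective|M3) = 0.304.
Prior × likelihood for each source: 0.64·0.177=0.1133, 0.18·0.277=0.04986, 0.18·0.304=0.05472. Summing gives P(defective) = 0.21786.
P(Machine 1 | defective) = 0.1133 / 0.21786 = 0.520.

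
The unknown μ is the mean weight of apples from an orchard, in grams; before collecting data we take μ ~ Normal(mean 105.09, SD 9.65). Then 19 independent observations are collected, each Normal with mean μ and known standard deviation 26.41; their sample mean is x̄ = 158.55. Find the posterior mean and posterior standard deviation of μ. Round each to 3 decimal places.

With known σ, the Normal prior is conjugate. Weight on the data is w = (n/σ²)/(n/σ² + 1/τ₀²) = 0.0272406/(0.0272406+0.0107385) = 0.71725.
Posterior mean = w·x̄ + (1−w)·μ₀ = 0.71725·158.55 + 0.28275·105.09 = 143.434. Posterior variance = 1/(0.0272406+0.0107385) = 26.3302, so SD = 5.131.

Posterior mean ≈ 143.434; posterior SD ≈ 5.131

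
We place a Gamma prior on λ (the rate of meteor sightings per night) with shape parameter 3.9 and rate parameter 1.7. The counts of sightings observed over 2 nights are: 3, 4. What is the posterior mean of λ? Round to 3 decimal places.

Posterior mean ≈ 2.946

Total count ∑xᵢ = 7 over n = 2 nights.
Gamma is conjugate to the Poisson likelihood: posterior is Gamma(shape = 3.9+7 = 10.9, rate = 1.7+2 = 3.7).
Posterior mean = shape/rate = 10.9/3.7 = 2.946.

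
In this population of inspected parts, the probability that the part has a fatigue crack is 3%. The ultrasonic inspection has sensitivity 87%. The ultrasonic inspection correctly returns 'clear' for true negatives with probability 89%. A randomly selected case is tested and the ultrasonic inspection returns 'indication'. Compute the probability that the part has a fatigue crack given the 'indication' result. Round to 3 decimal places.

Let H be the event that the part has a fatigue crack. P(H) = 0.03, so P(¬H) = 0.97. With E the 'indication' result, P(E|H) = 0.87 and P(E|¬H) = 0.11.
P(E) = 0.87·0.03 + 0.11·0.97 = 0.026100 + 0.10670 = 0.13280.
By Bayes' theorem, P(H|E) = 0.026100 / 0.13280 = 0.197.

P(H | E) ≈ 0.197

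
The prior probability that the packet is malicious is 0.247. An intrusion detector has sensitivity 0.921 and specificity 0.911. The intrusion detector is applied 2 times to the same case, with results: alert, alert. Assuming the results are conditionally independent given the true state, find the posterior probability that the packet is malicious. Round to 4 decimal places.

Posterior P(H) ≈ 0.9723

Let H be the event that the packet is malicious; start with P(H) = 0.247. P('alert'|H) = 0.921, P('alert'|¬H) = 0.089.
Update on result 1 ('alert'): P(H) ← 0.921·0.2470 / (0.921·0.2470 + 0.089·0.7530) = 0.22749/0.29450 = 0.7724.
Update on result 2 ('alert'): P(H) ← 0.921·0.7724 / (0.921·0.7724 + 0.089·0.2276) = 0.71142/0.73167 = 0.9723.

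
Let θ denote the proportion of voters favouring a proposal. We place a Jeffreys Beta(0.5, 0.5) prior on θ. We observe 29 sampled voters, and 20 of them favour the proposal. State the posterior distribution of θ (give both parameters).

The binomial likelihood is conjugate to the Beta prior: with 20 successes and 9 failures, the posterior is Beta(0.5+20, 0.5+9) = Beta(20.5, 9.5).

Posterior: Beta(20.5, 9.5)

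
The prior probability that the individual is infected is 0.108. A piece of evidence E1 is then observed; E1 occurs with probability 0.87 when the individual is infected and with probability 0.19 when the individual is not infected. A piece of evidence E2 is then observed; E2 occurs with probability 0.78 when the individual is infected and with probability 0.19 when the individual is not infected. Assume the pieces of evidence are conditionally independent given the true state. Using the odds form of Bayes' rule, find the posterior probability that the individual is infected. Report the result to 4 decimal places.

Posterior probability ≈ 0.6947

Prior odds = 0.108/(1−0.108) = 0.12108. In log-odds, ln(0.12108) = -2.1113.
Add log likelihood ratios: ln(4.5789) + ln(4.1053) = 2.9337.
Posterior log-odds = 0.82240, so posterior odds = exp(0.82240) = 2.2760. Converting, P(H|E) = 2.2760/3.2760 = 0.6947.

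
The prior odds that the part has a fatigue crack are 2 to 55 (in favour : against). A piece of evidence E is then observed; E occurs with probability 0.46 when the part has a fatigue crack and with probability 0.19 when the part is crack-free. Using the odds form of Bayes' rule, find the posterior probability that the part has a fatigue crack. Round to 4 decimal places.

Posterior probability ≈ 0.0809

Prior odds = 2/55 = 0.036364. In log-odds, ln(0.036364) = -3.3142.
Add log likelihood ratio: ln(2.4211) = 0.88420.
Posterior log-odds = -2.4300, so posterior odds = exp(-2.4300) = 0.088038. Converting, P(H|E) = 0.088038/1.0880 = 0.0809.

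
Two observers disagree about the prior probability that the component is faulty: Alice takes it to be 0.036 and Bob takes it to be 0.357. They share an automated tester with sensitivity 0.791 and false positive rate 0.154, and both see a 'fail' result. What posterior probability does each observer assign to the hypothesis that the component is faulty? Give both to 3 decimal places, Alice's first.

Alice: 0.161; Bob: 0.740

The likelihood ratio for a 'fail' result is 0.791/0.154 = 5.1364.
Alice: prior odds 0.036/0.964 = 0.037344; posterior odds 0.19181; posterior probability 0.161.
Bob: prior odds 0.357/0.643 = 0.55521; posterior odds 2.8518; posterior probability 0.740.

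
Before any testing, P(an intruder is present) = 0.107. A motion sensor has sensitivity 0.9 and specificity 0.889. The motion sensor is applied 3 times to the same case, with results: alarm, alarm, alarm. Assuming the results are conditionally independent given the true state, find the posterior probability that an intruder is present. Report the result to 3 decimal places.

Posterior P(H) ≈ 0.985

With H the event that an intruder is present, the joint likelihood of the observed sequence is P(data|H) = 0.9·0.9·0.9 = 0.72900 and P(data|¬H) = 0.111·0.111·0.111 = 0.0013676.
Bayes: P(H|data) = 0.107·0.72900 / (0.107·0.72900 + 0.893·0.0013676) = 0.078003/0.079224 = 0.9846.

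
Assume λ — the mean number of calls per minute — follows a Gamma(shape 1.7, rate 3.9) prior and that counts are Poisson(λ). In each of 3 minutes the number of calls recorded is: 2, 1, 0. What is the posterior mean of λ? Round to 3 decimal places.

Posterior mean ≈ 0.681

The Poisson likelihood adds the total count to the shape and the number of exposure periods to the rate. Here ∑xᵢ = 3 and n = 3, so shape 1.7→4.7 and rate 3.9→6.9.
E[λ | data] = 4.7/6.9 = 0.681.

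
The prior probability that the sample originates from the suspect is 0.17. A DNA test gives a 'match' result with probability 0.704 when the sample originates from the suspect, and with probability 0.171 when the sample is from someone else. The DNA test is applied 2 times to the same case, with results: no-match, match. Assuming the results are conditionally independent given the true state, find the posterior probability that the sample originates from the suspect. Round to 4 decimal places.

With H the event that the sample originates from the suspect, the joint likelihood of the observed sequence is P(data|H) = 0.296·0.704 = 0.20838 and P(data|¬H) = 0.829·0.171 = 0.14176.
Bayes: P(H|data) = 0.17·0.20838 / (0.17·0.20838 + 0.83·0.14176) = 0.035425/0.15309 = 0.2314.

Posterior P(H) ≈ 0.2314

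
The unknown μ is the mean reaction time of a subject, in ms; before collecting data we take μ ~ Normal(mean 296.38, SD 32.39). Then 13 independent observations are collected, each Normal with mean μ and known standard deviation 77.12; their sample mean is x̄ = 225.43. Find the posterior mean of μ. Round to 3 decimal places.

Posterior mean ≈ 246.975

Prior precision 1/τ₀² = 1/32.39² = 0.00095319; data precision n/σ² = 13/77.12² = 0.00218579.
Posterior precision = 0.00095319 + 0.00218579 = 0.00313898.
Posterior mean = (0.00095319·296.38 + 0.00218579·225.43) / 0.00313898 = 246.975.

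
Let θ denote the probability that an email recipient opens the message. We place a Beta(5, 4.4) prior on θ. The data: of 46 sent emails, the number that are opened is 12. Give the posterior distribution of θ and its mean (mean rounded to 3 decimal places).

The binomial likelihood is conjugate to the Beta prior: with 12 successes and 34 failures, the posterior is Beta(5+12, 4.4+34) = Beta(17, 38.4).
Posterior mean = α/(α+β) = 17/55.4 = 0.307.

Posterior: Beta(17, 38.4); mean ≈ 0.307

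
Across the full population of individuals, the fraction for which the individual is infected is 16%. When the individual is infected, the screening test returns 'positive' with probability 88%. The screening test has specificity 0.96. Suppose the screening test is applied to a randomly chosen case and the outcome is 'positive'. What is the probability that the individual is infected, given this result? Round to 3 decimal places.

P(H | E) ≈ 0.807

Write H for 'the individual is infected'. Prior odds H:¬H = 0.16/0.84 = 0.19048. For the 'positive' outcome, the likelihood ratio is 0.88/0.04 = 22.000.
Posterior odds = 0.19048 × 22.000 = 4.1905, so P(H|E) = 4.1905/(1+4.1905) = 0.807.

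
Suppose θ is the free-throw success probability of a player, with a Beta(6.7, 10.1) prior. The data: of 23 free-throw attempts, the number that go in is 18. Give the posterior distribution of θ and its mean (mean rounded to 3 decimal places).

Posterior: Beta(24.7, 15.1); mean ≈ 0.621

The binomial likelihood is conjugate to the Beta prior: with 18 successes and 5 failures, the posterior is Beta(6.7+18, 10.1+5) = Beta(24.7, 15.1).
E[θ | data] = 24.7/(24.7+15.1) = 0.621.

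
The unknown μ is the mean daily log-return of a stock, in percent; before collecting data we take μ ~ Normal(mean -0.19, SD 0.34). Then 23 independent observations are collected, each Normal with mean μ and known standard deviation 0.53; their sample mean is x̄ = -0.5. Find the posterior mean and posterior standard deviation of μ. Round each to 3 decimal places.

Posterior mean ≈ -0.470; posterior SD ≈ 0.105

With known σ, the Normal prior is conjugate. Weight on the data is w = (n/σ²)/(n/σ² + 1/τ₀²) = 81.8797/(81.8797+8.65052) = 0.90445.
Posterior mean = w·x̄ + (1−w)·μ₀ = 0.90445·-0.5 + 0.095554·-0.19 = -0.470. Posterior variance = 1/(81.8797+8.65052) = 0.0110460, so SD = 0.105.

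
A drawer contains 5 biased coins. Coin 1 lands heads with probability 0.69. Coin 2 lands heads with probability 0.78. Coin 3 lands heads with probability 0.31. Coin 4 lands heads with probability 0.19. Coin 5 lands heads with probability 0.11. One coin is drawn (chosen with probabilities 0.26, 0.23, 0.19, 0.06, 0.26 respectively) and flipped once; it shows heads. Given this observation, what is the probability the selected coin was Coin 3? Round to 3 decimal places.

Posterior probability ≈ 0.129

P(heads|C1) = 0.69; P(heads|C2) = 0.78; P(heads|C3) = 0.31; P(heads|C4) = 0.19; P(heads|C5) = 0.11.
Prior × likelihood for each source: 0.26·0.69=0.1794, 0.23·0.78=0.1794, 0.19·0.31=0.05890, 0.06·0.19=0.01140, 0.26·0.11=0.02860. Summing gives P(heads) = 0.45770.
P(Coin 3 | heads) = 0.05890 / 0.45770 = 0.129.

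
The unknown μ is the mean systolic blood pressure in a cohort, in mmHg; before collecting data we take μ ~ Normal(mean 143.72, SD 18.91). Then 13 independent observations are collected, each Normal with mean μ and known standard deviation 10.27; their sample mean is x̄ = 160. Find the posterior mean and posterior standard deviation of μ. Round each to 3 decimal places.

Posterior mean ≈ 159.639; posterior SD ≈ 2.817

With known σ, the Normal prior is conjugate. Weight on the data is w = (n/σ²)/(n/σ² + 1/τ₀²) = 0.123254/(0.123254+0.00279651) = 0.97781.
Posterior mean = w·x̄ + (1−w)·μ₀ = 0.97781·160 + 0.022186·143.72 = 159.639. Posterior variance = 1/(0.123254+0.00279651) = 7.93330, so SD = 2.817.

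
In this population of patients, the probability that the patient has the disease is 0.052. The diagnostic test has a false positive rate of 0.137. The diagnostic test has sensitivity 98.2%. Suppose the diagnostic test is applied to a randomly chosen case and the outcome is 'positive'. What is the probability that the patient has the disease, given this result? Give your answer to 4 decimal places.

P(H | E) ≈ 0.2822

Let H be the event that the patient has the disease. P(H) = 0.052, so P(¬H) = 0.948. With E the 'positive' result, P(E|H) = 0.982 and P(E|¬H) = 0.137.
P(E) = 0.982·0.052 + 0.137·0.948 = 0.051064 + 0.12988 = 0.18094.
By Bayes' theorem, P(H|E) = 0.051064 / 0.18094 = 0.2822.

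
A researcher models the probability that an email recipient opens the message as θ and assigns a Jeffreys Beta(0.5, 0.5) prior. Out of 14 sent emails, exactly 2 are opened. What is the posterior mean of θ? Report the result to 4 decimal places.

The binomial likelihood is conjugate to the Beta prior: with 2 successes and 12 failures, the posterior is Beta(0.5+2, 0.5+12) = Beta(2.5, 12.5).
E[θ | data] = 2.5/(2.5+12.5) = 0.1667.

Posterior mean ≈ 0.1667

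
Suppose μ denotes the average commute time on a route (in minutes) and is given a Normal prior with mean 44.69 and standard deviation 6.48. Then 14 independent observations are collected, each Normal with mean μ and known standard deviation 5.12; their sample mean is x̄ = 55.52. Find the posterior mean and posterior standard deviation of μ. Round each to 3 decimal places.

Posterior mean ≈ 55.058; posterior SD ≈ 1.339

Prior precision 1/τ₀² = 1/6.48² = 0.0238150; data precision n/σ² = 14/5.12² = 0.534058.
Posterior precision = 0.0238150 + 0.534058 = 0.557873, giving posterior SD = 1/√0.557873 = 1.339.
Posterior mean = (0.0238150·44.69 + 0.534058·55.52) / 0.557873 = 55.058.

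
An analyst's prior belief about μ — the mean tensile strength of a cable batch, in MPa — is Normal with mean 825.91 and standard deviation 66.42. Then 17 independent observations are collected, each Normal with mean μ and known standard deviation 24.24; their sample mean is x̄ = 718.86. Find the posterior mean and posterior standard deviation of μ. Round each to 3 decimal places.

With known σ, the Normal prior is conjugate. Weight on the data is w = (n/σ²)/(n/σ² + 1/τ₀²) = 0.0289323/(0.0289323+0.00022667) = 0.99223.
Posterior mean = w·x̄ + (1−w)·μ₀ = 0.99223·718.86 + 0.0077737·825.91 = 719.692. Posterior variance = 1/(0.0289323+0.00022667) = 34.2947, so SD = 5.856.

Posterior mean ≈ 719.692; posterior SD ≈ 5.856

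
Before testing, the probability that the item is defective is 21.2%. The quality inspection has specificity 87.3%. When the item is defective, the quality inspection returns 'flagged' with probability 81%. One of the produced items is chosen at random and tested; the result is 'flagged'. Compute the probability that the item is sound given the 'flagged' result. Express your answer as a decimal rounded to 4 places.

P(¬H | E) ≈ 0.3682

Let H be the event that the item is defective. P(H) = 0.212, so P(¬H) = 0.788. With E the 'flagged' result, P(E|H) = 0.81 and P(E|¬H) = 0.127.
P(E) = 0.81·0.212 + 0.127·0.788 = 0.17172 + 0.10008 = 0.27180.
By Bayes' theorem, P(H|E) = 0.17172 / 0.27180 = 0.6318. Hence P(¬H|E) = 1 − 0.6318 = 0.3682.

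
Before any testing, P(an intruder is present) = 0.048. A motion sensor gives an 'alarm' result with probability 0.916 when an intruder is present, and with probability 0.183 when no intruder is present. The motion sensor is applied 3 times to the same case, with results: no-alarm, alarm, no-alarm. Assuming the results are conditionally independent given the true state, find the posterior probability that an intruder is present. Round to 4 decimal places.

Posterior P(H) ≈ 0.0027

Let H be the event that an intruder is present; start with P(H) = 0.048. P('alarm'|H) = 0.916, P('alarm'|¬H) = 0.183.
Update on result 1 ('no-alarm'): P(H) ← 0.084·0.0480 / (0.084·0.0480 + 0.817·0.9520) = 0.0040320/0.78182 = 0.0052.
Update on result 2 ('alarm'): P(H) ← 0.916·0.0052 / (0.916·0.0052 + 0.183·0.9948) = 0.0047240/0.18678 = 0.0253.
Update on result 3 ('no-alarm'): P(H) ← 0.084·0.0253 / (0.084·0.0253 + 0.817·0.9747) = 0.0021245/0.79846 = 0.0027.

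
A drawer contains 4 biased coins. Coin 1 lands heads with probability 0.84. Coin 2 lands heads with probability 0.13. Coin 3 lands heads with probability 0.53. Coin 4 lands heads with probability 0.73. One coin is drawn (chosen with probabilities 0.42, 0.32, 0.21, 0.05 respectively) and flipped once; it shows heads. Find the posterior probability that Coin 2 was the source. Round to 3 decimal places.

P(heads|C1) = 0.84; P(heads|C2) = 0.13; P(heads|C3) = 0.53; P(heads|C4) = 0.73.
Prior × likelihood for each source: 0.42·0.84=0.3528, 0.32·0.13=0.04160, 0.21·0.53=0.1113, 0.05·0.73=0.03650. Summing gives P(heads) = 0.54220.
P(Coin 2 | heads) = 0.04160 / 0.54220 = 0.077.

Posterior probability ≈ 0.077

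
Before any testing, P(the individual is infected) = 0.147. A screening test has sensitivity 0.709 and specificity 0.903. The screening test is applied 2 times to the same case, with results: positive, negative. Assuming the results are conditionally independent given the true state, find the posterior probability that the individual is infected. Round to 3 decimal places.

Posterior P(H) ≈ 0.289

Let H be the event that the individual is infected; start with P(H) = 0.147. P('positive'|H) = 0.709, P('positive'|¬H) = 0.097.
Update on result 1 ('positive'): P(H) ← 0.709·0.1470 / (0.709·0.1470 + 0.097·0.8530) = 0.10422/0.18696 = 0.5574.
Update on result 2 ('negative'): P(H) ← 0.291·0.5574 / (0.291·0.5574 + 0.903·0.4426) = 0.16222/0.56184 = 0.2887.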